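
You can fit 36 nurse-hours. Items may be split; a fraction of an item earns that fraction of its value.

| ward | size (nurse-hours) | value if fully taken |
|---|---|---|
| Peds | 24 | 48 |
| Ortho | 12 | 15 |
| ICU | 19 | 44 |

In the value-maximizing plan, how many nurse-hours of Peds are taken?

Sort by value density: ICU 44/19≈2.32, Peds 48/24≈2, Ortho 15/12≈1.25.
All 19 nurse-hours of ICU fit (value 44) → 17 remain.
17 nurse-hours left: a 17/24 share of Peds gives 48×17/24 = 34.

17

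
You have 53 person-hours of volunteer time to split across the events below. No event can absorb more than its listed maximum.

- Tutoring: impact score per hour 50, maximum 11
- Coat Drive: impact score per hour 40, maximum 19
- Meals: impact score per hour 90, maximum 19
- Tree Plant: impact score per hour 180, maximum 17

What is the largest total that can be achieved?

Rank by impact score per hour: Tree Plant 180 > Meals 90 > Tutoring 50 > Coat Drive 40.
Tree Plant: +17 to 17 (cap) ; 36 left.
Give Meals 19 to hit its cap of 19 ; 17 left.
Tutoring: +11 to 11 (cap) ; 6 left.
Coat Drive: +6 (room for 19) → 6. Pool exhausted.
Total = 50×11 + 40×6 + 90×19 + 180×17 = 5560.

5560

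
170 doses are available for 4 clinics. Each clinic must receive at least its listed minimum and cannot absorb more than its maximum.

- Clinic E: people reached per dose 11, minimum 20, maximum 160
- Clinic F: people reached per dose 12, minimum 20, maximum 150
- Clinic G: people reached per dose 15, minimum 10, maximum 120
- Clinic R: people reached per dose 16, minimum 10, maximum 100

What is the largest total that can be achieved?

Meeting every minimum uses 20+20+10+10 = 60 doses, leaving 110.
Order the clinics by people reached per dose: Clinic R 16 > Clinic G 15 > Clinic F 12 > Clinic E 11.
Give Clinic R 90 more to hit its cap of 100 — 20 left.
Only 20 left; Clinic G takes them to reach 30.
Total = 11×20 + 12×20 + 15×30 + 16×100 = 2510.

2510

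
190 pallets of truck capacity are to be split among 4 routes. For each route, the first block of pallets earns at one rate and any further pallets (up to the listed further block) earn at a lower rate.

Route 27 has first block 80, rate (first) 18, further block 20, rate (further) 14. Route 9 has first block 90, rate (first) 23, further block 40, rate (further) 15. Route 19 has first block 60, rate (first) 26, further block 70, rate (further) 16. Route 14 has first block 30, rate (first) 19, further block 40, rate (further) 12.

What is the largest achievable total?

Treat each block as its own option and order by rate: Route 19/T1 26 > Route 9/T1 23 > Route 14/T1 19 > Route 27/T1 18 > Route 19/T2 16 > Route 9/T2 15 > Route 27/T2 14 > Route 14/T2 12.
Fill Route 19 T1 block (60 at 26) → 130 left.
Route 9 T1 at 23: fill all 90 → 40 left.
Fill Route 14 T1 block (30 at 19) → 10 left.
Route 27 T1 at 18: only 10 left, fill 10.
Total = 26×60 + 23×90 + 19×30 + 18×10 = 4380.

4380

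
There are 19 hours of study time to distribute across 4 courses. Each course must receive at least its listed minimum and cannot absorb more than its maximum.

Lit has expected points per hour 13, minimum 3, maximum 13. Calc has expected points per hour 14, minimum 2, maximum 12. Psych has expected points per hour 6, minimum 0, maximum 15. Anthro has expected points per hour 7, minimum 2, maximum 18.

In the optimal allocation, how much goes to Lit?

5

Meeting every minimum uses 3+2+0+2 = 7 hours, leaving 12.
Rank by expected points per hour: Calc 14 > Lit 13 > Anthro 7 > Psych 6.
Calc: +10 to 12 (cap) — 2 left.
Only 2 left; Lit takes them to reach 5.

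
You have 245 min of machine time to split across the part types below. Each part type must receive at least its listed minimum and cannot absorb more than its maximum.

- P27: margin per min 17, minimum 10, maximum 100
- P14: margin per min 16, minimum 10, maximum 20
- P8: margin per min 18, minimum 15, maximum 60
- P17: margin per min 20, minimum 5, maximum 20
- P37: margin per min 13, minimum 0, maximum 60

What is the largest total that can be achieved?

Meeting every minimum uses 10+10+15+5+0 = 40 min, leaving 205.
Rank by margin per min: P17 20 > P8 18 > P27 17 > P14 16 > P37 13.
Give P17 15 more to hit its cap of 20 — 190 left.
P8: +45 to 60 (cap) — 145 left.
P27: +90 to 100 (cap) — 55 left.
Give P14 10 more to hit its cap of 20 — 45 left.
P37 has room for 60 more but only 45 remain, so it gets 45.
Total = 17×100 + 16×20 + 18×60 + 20×20 + 13×45 = 4085.

4085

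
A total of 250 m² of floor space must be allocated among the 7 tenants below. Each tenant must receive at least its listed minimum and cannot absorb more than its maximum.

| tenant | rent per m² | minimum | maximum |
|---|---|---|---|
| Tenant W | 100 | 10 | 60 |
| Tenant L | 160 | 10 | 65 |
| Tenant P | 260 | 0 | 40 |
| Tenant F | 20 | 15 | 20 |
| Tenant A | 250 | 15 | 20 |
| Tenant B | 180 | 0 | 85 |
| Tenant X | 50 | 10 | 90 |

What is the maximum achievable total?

43400

Meeting every minimum uses 10+10+0+15+15+0+10 = 60 m², leaving 190.
Highest rent per m² first: Tenant P 260 > Tenant A 250 > Tenant B 180 > Tenant L 160 > Tenant W 100 > Tenant X 50 > Tenant F 20.
Give Tenant P 40 more to hit its cap of 40 → 150 left.
Give Tenant A 5 more to hit its cap of 20 → 145 left.
Tenant B: +85 to 85 (cap) → 60 left.
Tenant L takes 55 more to reach its cap of 65 → 5 left.
Only 5 left; Tenant W takes them to reach 15.
Total = 100×15 + 160×65 + 260×40 + 20×15 + 250×20 + 180×85 + 50×10 = 43400.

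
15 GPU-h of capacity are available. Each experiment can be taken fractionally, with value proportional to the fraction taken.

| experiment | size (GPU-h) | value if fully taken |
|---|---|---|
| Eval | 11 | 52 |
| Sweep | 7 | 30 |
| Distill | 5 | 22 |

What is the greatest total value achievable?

Rank by value-to-size ratio: Eval 52/11≈4.73, Distill 22/5≈4.4, Sweep 30/7≈4.29.
Take all of Eval (11 GPU-h, value 52) → 4 GPU-h left.
4 GPU-h left: a 4/5 share of Distill gives 22×4/5 = 17.6.
Total value = 69.6.

69.6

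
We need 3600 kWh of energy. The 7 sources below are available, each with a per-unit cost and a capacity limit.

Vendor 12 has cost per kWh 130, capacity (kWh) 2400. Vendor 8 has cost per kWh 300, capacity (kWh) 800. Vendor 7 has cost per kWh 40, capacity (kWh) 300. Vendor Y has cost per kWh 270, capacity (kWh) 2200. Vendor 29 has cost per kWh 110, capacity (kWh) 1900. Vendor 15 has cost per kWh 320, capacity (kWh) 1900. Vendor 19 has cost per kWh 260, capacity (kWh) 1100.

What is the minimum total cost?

403000

Cheapest first:
Take 300 from Vendor 7 at 40 → need 3300 more.
Take 1900 from Vendor 29 at 110 → need 1400 more.
Take 1400 from Vendor 12 at 130 to finish.
Vendor 19, Vendor Y, Vendor 8, Vendor 15: unused.
Cost = 300×40 + 1900×110 + 1400×130 = 403000.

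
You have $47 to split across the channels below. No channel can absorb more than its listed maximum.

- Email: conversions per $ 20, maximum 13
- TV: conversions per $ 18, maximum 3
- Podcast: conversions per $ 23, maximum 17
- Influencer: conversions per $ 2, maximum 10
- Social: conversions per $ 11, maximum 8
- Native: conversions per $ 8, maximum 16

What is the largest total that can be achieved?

Rank by conversions per $: Podcast 23 > Email 20 > TV 18 > Social 11 > Native 8 > Influencer 2.
Podcast takes 17 to reach its cap of 17 ; 30 left.
Email takes 13 to reach its cap of 13 ; 17 left.
Give TV 3 to hit its cap of 3 ; 14 left.
Give Social 8 to hit its cap of 8 ; 6 left.
Native has room for 16 but only 6 remain, so it gets 6.
Total = 20×13 + 18×3 + 23×17 + 11×8 + 8×6 = 841.

841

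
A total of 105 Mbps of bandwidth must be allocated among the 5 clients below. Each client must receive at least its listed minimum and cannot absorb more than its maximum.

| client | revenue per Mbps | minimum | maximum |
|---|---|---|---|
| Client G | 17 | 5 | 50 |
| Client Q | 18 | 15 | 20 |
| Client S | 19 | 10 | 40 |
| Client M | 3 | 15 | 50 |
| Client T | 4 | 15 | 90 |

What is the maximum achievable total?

Meeting every minimum uses 5+15+10+15+15 = 60 Mbps, leaving 45.
Highest revenue per Mbps first: Client S 19 > Client Q 18 > Client G 17 > Client T 4 > Client M 3.
Give Client S 30 more to hit its cap of 40 — 15 left.
Client Q: +5 to 20 (cap) — 10 left.
Only 10 left; Client G takes them to reach 15.
Total = 17×15 + 18×20 + 19×40 + 3×15 + 4×15 = 1480.

1480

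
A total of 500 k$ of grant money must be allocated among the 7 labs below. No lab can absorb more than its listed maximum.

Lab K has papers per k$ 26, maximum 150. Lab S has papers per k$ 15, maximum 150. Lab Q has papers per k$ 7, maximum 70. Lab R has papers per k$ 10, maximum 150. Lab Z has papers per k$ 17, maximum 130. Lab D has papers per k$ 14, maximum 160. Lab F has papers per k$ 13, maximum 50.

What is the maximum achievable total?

9340

Order the labs by papers per k$: Lab K 26 > Lab Z 17 > Lab S 15 > Lab D 14 > Lab F 13 > Lab R 10 > Lab Q 7.
Lab K: +150 to 150 (cap) — 350 left.
Give Lab Z 130 to hit its cap of 130 — 220 left.
Give Lab S 150 to hit its cap of 150 — 70 left.
Lab D: +70 (room for 160) → 70. Pool exhausted.
Total = 26×150 + 15×150 + 17×130 + 14×70 = 9340.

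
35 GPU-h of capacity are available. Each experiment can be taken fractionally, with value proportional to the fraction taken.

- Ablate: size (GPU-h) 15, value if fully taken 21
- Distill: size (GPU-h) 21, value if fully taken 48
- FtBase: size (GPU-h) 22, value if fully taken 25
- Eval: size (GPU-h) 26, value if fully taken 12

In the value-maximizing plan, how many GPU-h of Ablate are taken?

Best value per unit of size first: Distill 48/21≈2.29, Ablate 21/15≈1.4, FtBase 25/22≈1.14, Eval 12/26≈0.462.
All 21 GPU-h of Distill fit (value 48) ; 14 remain.
14 GPU-h left: a 14/15 share of Ablate gives 21×14/15 = 19.6.

14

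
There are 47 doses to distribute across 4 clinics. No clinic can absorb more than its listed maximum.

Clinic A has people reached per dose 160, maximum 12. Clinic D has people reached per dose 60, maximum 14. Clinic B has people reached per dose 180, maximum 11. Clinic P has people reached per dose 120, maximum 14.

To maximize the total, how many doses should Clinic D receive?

10

Rank by people reached per dose: Clinic B 180 > Clinic A 160 > Clinic P 120 > Clinic D 60.
Clinic B: +11 to 11 (cap) — 36 left.
Give Clinic A 12 to hit its cap of 12 — 24 left.
Give Clinic P 14 to hit its cap of 14 — 10 left.
Only 10 left; Clinic D takes them to reach 10.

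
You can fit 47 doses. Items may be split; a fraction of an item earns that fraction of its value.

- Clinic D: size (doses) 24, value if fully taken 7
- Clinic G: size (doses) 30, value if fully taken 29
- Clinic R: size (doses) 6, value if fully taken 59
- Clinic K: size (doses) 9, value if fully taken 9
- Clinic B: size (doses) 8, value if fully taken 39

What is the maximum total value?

Rank by value-to-size ratio: Clinic R 59/6≈9.83, Clinic B 39/8≈4.88, Clinic K 9/9≈1, Clinic G 29/30≈0.967, Clinic D 7/24≈0.292.
All 6 doses of Clinic R fit (value 59) ; 41 remain.
Clinic B: take in full, 8 doses for value 39 ; 33 left.
All 9 doses of Clinic K fit (value 9) ; 24 remain.
Fill the last 24 doses with part of Clinic G: 24/30 of it earns 23.2.
Total value = 130.2.

130.2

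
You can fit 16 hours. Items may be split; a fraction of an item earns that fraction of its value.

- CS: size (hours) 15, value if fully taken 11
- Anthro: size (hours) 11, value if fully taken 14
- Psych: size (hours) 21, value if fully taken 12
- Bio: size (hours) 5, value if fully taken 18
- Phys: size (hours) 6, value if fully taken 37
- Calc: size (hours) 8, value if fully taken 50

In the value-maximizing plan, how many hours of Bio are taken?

2

Best value per unit of size first: Calc 50/8≈6.25, Phys 37/6≈6.17, Bio 18/5≈3.6, Anthro 14/11≈1.27, CS 11/15≈0.733, Psych 12/21≈0.571.
Take all of Calc (8 hours, value 50) → 8 hours left.
Phys: take in full, 6 hours for value 37 → 2 left.
Only 2 hours remain; take 2/5 of Bio for value 18×2/5 = 7.2.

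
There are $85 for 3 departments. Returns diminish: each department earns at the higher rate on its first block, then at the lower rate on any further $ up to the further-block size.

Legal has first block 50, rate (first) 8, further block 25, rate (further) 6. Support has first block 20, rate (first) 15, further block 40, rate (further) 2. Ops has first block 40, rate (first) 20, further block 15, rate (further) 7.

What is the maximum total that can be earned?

Rank every tier by rate: Ops/T1 20 > Support/T1 15 > Legal/T1 8 > Ops/T2 7 > Legal/T2 6 > Support/T2 2.
Fill Ops T1 block (40 at 20) — 45 left.
Fill Support T1 block (20 at 15) — 25 left.
Legal/T1: +25 of 50 at 8; pool empty.
Total = 20×40 + 15×20 + 8×25 = 1300.

1300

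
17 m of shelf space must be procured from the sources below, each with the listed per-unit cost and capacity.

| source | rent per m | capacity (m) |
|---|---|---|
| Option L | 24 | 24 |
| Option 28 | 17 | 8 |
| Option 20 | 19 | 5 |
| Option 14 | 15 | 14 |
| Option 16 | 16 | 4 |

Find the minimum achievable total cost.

Cheapest first:
Take 14 from Option 14 at 15 — need 3 more.
Option 16 (16): take the remaining 3 — done.
Option 28, Option 20, Option L: unused.
Cost = 14×15 + 3×16 = 258.

258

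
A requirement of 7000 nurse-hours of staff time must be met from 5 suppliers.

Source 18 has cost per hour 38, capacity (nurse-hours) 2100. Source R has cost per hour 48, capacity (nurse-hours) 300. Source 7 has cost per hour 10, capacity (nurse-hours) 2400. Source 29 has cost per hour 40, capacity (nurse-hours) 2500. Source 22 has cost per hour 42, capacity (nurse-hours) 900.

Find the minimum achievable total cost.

203800

Use suppliers in increasing cost order.
Source 7 at 10: take all 2400 nurse-hours — 4600 still needed.
Source 18 (38): use full 2100 — 2500 nurse-hours to go.
Source 29 at 40: take all 2500 nurse-hours — 0 still needed.
Source 22, Source R: unused.
Cost = 2400×10 + 2100×38 + 2500×40 = 203800.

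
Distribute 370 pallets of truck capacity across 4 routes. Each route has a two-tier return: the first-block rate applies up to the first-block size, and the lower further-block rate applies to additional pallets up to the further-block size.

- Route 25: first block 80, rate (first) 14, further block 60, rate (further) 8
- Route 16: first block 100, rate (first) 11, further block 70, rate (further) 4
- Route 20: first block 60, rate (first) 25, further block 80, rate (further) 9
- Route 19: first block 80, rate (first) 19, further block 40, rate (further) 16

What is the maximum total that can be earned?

Rank every tier by rate: Route 20/first 25 > Route 19/first 19 > Route 19/second 16 > Route 25/first 14 > Route 16/first 11 > Route 20/second 9 > Route 25/second 8 > Route 16/second 4.
Fill Route 20 first block (60 at 25) → 310 left.
Fill Route 19 first block (80 at 19) → 230 left.
Route 19 second at 16: fill all 40 → 190 left.
Route 25/first (14): +80 → 110 left.
Route 16 first at 11: fill all 100 → 10 left.
Route 20/second: +10 of 80 at 9; pool empty.
Total = 25×60 + 19×80 + 16×40 + 14×80 + 11×100 + 9×10 = 5970.

5970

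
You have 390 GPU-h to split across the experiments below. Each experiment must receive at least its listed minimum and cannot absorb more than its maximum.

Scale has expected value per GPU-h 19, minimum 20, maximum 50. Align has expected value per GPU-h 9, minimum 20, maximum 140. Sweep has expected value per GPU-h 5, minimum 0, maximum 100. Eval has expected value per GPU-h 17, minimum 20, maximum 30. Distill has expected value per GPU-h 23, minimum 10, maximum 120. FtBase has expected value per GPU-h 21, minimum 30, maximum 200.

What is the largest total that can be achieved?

Meeting every minimum uses 20+20+0+20+10+30 = 100 GPU-h, leaving 290.
Rank by expected value per GPU-h: Distill 23 > FtBase 21 > Scale 19 > Eval 17 > Align 9 > Sweep 5.
Give Distill 110 more to hit its cap of 120 → 180 left.
Give FtBase 170 more to hit its cap of 200 → 10 left.
Only 10 left; Scale takes them to reach 30.
Total = 19×30 + 9×20 + 17×20 + 23×120 + 21×200 = 8050.

8050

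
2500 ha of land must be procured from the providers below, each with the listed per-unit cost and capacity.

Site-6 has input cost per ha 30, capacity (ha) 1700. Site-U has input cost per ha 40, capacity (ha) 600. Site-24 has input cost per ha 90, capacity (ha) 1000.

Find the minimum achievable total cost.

93000

Cheapest first:
Site-6 (30): use full 1700 — 800 ha to go.
Site-U at 40: take all 600 ha — 200 still needed.
Site-24 (90): take the remaining 200 — done.
Cost = 1700×30 + 600×40 + 200×90 = 93000.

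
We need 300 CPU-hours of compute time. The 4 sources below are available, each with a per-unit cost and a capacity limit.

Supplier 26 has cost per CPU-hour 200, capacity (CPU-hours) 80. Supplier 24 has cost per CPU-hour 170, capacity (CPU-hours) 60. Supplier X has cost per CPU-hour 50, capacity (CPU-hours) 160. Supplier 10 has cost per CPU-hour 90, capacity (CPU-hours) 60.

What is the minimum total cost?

27600

Use sources in increasing cost order.
Supplier X at 50: take all 160 CPU-hours — 140 still needed.
Supplier 10 (90): use full 60 — 80 CPU-hours to go.
Supplier 24 (170): use full 60 — 20 CPU-hours to go.
Supplier 26 at 200: take 20 of its 80 — requirement met.
Cost = 160×50 + 60×90 + 60×170 + 20×200 = 27600.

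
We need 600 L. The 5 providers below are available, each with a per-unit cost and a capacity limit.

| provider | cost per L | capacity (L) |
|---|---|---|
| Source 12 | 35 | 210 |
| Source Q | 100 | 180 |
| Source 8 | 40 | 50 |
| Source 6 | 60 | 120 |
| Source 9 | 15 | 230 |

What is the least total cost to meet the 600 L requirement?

19400

Cheapest first:
Take 230 from Source 9 at 15 → need 370 more.
Take 210 from Source 12 at 35 → need 160 more.
Take 50 from Source 8 at 40 → need 110 more.
Source 6 at 60: take 110 of its 120 → requirement met.
Source Q: unused.
Cost = 230×15 + 210×35 + 50×40 + 110×60 = 19400.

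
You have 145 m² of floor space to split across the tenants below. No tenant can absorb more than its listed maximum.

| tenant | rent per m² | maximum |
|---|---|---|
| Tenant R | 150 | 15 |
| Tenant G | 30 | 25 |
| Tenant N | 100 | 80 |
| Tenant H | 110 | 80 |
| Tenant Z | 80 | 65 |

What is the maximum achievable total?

16050

Rank by rent per m²: Tenant R 150 > Tenant H 110 > Tenant N 100 > Tenant Z 80 > Tenant G 30.
Give Tenant R 15 to hit its cap of 15 — 130 left.
Tenant H takes 80 to reach its cap of 80 — 50 left.
Tenant N has room for 80 but only 50 remain, so it gets 50.
Total = 150×15 + 100×50 + 110×80 = 16050.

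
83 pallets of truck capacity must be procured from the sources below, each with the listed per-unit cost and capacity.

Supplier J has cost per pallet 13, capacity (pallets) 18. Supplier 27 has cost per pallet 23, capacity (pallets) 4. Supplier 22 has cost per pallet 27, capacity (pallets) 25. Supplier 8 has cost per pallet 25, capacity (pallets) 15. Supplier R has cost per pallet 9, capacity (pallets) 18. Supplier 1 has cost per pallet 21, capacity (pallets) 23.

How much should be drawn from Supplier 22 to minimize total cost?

5

Use sources in increasing cost order.
Supplier R (9): use full 18 → 65 pallets to go.
Supplier J at 13: take all 18 pallets → 47 still needed.
Take 23 from Supplier 1 at 21 → need 24 more.
Supplier 27 at 23: take all 4 pallets → 20 still needed.
Supplier 8 at 25: take all 15 pallets → 5 still needed.
Take 5 from Supplier 22 at 27 to finish.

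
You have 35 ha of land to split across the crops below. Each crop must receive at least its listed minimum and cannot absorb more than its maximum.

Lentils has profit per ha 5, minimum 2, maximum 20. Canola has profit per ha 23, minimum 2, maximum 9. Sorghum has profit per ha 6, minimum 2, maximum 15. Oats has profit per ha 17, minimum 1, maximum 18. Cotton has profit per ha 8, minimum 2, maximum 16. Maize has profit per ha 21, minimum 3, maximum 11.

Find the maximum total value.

Meeting every minimum uses 2+2+2+1+2+3 = 12 ha, leaving 23.
Rank by profit per ha: Canola 23 > Maize 21 > Oats 17 > Cotton 8 > Sorghum 6 > Lentils 5.
Give Canola 7 more to hit its cap of 9 ; 16 left.
Maize takes 8 more to reach its cap of 11 ; 8 left.
Only 8 left; Oats takes them to reach 9.
Total = 5×2 + 23×9 + 6×2 + 17×9 + 8×2 + 21×11 = 629.

629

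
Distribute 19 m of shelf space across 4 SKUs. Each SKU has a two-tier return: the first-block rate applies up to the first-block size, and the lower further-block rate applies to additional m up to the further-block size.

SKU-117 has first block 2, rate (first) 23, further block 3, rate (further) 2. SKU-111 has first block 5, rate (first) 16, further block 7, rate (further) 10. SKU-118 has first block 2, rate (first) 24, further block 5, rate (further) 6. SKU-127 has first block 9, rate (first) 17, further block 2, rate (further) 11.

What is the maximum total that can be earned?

Rank every tier by rate: SKU-118/first 24 > SKU-117/first 23 > SKU-127/first 17 > SKU-111/first 16 > SKU-127/second 11 > SKU-111/second 10 > SKU-118/second 6 > SKU-117/second 2.
SKU-118/first (24): +2 ; 17 left.
SKU-117 first at 23: fill all 2 ; 15 left.
SKU-127 first at 17: fill all 9 ; 6 left.
SKU-111 first at 16: fill all 5 ; 1 left.
1 remain; put them into SKU-127 second at 11.
Total = 24×2 + 23×2 + 17×9 + 16×5 + 11×1 = 338.

338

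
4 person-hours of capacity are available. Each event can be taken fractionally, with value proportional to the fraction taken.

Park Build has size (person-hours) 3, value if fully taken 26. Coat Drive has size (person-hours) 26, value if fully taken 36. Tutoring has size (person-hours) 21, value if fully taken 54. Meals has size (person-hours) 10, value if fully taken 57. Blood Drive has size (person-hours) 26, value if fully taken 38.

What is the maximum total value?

Best value per unit of size first: Park Build 26/3≈8.67, Meals 57/10≈5.7, Tutoring 54/21≈2.57, Blood Drive 38/26≈1.46, Coat Drive 36/26≈1.38.
All 3 person-hours of Park Build fit (value 26) → 1 remain.
Only 1 person-hours remain; take 1/10 of Meals for value 57×1/10 = 5.7.
Total value = 31.7.

31.7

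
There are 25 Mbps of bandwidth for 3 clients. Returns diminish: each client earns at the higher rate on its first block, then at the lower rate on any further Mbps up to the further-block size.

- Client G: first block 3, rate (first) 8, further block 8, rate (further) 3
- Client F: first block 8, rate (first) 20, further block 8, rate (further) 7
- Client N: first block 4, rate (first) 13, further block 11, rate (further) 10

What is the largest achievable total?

338

Treat each block as its own option and order by rate: Client F/first 20 > Client N/first 13 > Client N/second 10 > Client G/first 8 > Client F/second 7 > Client G/second 3.
Client F/first (20): +8 — 17 left.
Fill Client N first block (4 at 13) — 13 left.
Client N/second (10): +11 — 2 left.
Client G first at 8: only 2 left, fill 2.
Total = 20×8 + 13×4 + 10×11 + 8×2 = 338.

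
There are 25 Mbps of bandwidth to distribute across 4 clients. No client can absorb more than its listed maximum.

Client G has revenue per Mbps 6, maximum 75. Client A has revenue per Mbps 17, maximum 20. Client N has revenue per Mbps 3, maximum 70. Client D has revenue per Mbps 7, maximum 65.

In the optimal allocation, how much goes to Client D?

5

Order the clients by revenue per Mbps: Client A 17 > Client D 7 > Client G 6 > Client N 3.
Give Client A 20 to hit its cap of 20 → 5 left.
Client D has room for 65 but only 5 remain, so it gets 5.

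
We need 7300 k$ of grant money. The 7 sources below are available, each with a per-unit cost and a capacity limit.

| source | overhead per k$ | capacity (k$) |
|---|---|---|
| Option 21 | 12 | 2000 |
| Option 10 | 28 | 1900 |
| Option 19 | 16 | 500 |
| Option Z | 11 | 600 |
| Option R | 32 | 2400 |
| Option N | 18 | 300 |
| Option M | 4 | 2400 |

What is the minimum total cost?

95600

Cheapest first:
Option M (4): use full 2400 ; 4900 k$ to go.
Take 600 from Option Z at 11 ; need 4300 more.
Option 21 at 12: take all 2000 k$ ; 2300 still needed.
Option 19 (16): use full 500 ; 1800 k$ to go.
Take 300 from Option N at 18 ; need 1500 more.
Option 10 at 28: take 1500 of its 1900 ; requirement met.
Option R: unused.
Cost = 2400×4 + 600×11 + 2000×12 + 500×16 + 300×18 + 1500×28 = 95600.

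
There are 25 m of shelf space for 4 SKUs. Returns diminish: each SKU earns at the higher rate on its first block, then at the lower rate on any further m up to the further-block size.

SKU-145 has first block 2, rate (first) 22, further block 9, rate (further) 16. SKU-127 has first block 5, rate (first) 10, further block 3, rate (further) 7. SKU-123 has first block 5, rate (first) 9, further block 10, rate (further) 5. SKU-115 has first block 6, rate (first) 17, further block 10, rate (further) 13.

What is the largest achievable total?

394

Order all 8 blocks by rate: SKU-145/tier1 22 > SKU-115/tier1 17 > SKU-145/tier2 16 > SKU-115/tier2 13 > SKU-127/tier1 10 > SKU-123/tier1 9 > SKU-127/tier2 7 > SKU-123/tier2 5.
SKU-145/tier1 (22): +2 ; 23 left.
SKU-115/tier1 (17): +6 ; 17 left.
SKU-145/tier2 (16): +9 ; 8 left.
SKU-115/tier2: +8 of 10 at 13; pool empty.
Total = 22×2 + 17×6 + 16×9 + 13×8 = 394.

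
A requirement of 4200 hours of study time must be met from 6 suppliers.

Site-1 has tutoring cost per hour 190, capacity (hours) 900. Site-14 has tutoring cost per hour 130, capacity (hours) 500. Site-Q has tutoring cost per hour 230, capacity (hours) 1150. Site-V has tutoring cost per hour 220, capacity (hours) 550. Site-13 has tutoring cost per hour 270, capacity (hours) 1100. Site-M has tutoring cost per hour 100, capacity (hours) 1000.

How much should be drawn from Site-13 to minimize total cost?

Use suppliers in increasing cost order.
Take 1000 from Site-M at 100 → need 3200 more.
Take 500 from Site-14 at 130 → need 2700 more.
Take 900 from Site-1 at 190 → need 1800 more.
Take 550 from Site-V at 220 → need 1250 more.
Take 1150 from Site-Q at 230 → need 100 more.
Site-13 (270): take the remaining 100 → done.

100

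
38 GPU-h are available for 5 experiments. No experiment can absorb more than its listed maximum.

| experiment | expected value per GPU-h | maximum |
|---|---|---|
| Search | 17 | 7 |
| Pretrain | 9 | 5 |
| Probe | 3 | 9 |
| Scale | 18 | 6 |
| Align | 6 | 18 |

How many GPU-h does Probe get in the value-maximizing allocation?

2

Order the experiments by expected value per GPU-h: Scale 18 > Search 17 > Pretrain 9 > Align 6 > Probe 3.
Scale: +6 to 6 (cap) ; 32 left.
Search: +7 to 7 (cap) ; 25 left.
Give Pretrain 5 to hit its cap of 5 ; 20 left.
Give Align 18 to hit its cap of 18 ; 2 left.
Only 2 left; Probe takes them to reach 2.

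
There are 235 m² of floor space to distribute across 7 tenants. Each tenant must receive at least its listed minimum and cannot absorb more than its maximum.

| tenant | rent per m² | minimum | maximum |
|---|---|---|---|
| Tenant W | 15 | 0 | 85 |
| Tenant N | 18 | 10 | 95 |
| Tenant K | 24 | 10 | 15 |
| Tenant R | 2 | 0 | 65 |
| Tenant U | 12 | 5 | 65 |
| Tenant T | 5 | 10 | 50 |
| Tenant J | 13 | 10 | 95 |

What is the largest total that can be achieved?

3780

Meeting every minimum uses 0+10+10+0+5+10+10 = 45 m², leaving 190.
Rank by rent per m²: Tenant K 24 > Tenant N 18 > Tenant W 15 > Tenant J 13 > Tenant U 12 > Tenant T 5 > Tenant R 2.
Tenant K: +5 to 15 (cap) → 185 left.
Tenant N: +85 to 95 (cap) → 100 left.
Tenant W: +85 to 85 (cap) → 15 left.
Tenant J: +15 (room for 85) → 25. Pool exhausted.
Total = 15×85 + 18×95 + 24×15 + 12×5 + 5×10 + 13×25 = 3780.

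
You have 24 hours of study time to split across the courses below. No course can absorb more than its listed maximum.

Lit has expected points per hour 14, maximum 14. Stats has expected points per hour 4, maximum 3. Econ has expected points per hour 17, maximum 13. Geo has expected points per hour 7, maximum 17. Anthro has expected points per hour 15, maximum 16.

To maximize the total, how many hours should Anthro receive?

Highest expected points per hour first: Econ 17 > Anthro 15 > Lit 14 > Geo 7 > Stats 4.
Econ takes 13 to reach its cap of 13 → 11 left.
Only 11 left; Anthro takes them to reach 11.

11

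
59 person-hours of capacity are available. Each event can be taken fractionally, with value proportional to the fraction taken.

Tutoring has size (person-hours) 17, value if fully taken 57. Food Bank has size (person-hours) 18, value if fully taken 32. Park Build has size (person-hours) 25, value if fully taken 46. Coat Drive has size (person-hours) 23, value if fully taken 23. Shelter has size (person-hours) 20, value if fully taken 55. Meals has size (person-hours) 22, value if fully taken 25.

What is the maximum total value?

Sort by value density: Tutoring 57/17≈3.35, Shelter 55/20≈2.75, Park Build 46/25≈1.84, Food Bank 32/18≈1.78, Meals 25/22≈1.14, Coat Drive 23/23≈1.
Take all of Tutoring (17 person-hours, value 57) ; 42 person-hours left.
Shelter: take in full, 20 person-hours for value 55 ; 22 left.
Only 22 person-hours remain; take 22/25 of Park Build for value 46×22/25 = 40.48.
Total value = 152.48.

152.48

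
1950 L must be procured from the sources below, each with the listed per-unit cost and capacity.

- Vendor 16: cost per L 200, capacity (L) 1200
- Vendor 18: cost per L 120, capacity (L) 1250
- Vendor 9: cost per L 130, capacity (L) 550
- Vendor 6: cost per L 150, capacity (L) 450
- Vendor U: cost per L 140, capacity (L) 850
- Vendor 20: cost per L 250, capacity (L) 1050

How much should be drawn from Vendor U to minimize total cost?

Cheapest first:
Vendor 18 at 120: take all 1250 L ; 700 still needed.
Vendor 9 at 130: take all 550 L ; 150 still needed.
Vendor U at 140: take 150 of its 850 ; requirement met.
Vendor 6, Vendor 16, Vendor 20: unused.

150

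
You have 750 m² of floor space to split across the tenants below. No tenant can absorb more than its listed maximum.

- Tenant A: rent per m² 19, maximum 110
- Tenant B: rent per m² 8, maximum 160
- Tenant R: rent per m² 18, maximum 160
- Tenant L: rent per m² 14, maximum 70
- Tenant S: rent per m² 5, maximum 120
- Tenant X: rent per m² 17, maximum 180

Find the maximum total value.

10640

Highest rent per m² first: Tenant A 19 > Tenant R 18 > Tenant X 17 > Tenant L 14 > Tenant B 8 > Tenant S 5.
Give Tenant A 110 to hit its cap of 110 → 640 left.
Give Tenant R 160 to hit its cap of 160 → 480 left.
Tenant X: +180 to 180 (cap) → 300 left.
Tenant L: +70 to 70 (cap) → 230 left.
Tenant B takes 160 to reach its cap of 160 → 70 left.
Tenant S has room for 120 but only 70 remain, so it gets 70.
Total = 19×110 + 8×160 + 18×160 + 14×70 + 5×70 + 17×180 = 10640.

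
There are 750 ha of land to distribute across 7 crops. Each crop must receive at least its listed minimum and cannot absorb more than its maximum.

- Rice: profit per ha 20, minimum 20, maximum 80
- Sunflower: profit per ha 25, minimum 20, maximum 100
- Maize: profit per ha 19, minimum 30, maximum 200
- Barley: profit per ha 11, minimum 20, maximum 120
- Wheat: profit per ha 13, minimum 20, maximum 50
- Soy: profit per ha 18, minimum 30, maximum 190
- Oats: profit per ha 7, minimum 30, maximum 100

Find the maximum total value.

13280

Meeting every minimum uses 20+20+30+20+20+30+30 = 170 ha, leaving 580.
Rank by profit per ha: Sunflower 25 > Rice 20 > Maize 19 > Soy 18 > Wheat 13 > Barley 11 > Oats 7.
Sunflower: +80 to 100 (cap) → 500 left.
Give Rice 60 more to hit its cap of 80 → 440 left.
Maize: +170 to 200 (cap) → 270 left.
Soy: +160 to 190 (cap) → 110 left.
Give Wheat 30 more to hit its cap of 50 → 80 left.
Barley: +80 (room for 100) → 100. Pool exhausted.
Total = 20×80 + 25×100 + 19×200 + 11×100 + 13×50 + 18×190 + 7×30 = 13280.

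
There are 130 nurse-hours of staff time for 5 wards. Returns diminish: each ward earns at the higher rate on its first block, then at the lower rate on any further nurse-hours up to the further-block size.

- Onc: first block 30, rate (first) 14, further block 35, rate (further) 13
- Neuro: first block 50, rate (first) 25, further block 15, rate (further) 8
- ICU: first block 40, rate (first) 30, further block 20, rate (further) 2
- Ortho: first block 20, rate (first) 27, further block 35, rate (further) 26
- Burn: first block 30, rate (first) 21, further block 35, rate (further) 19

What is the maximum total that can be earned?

Treat each block as its own option and order by rate: ICU/T1 30 > Ortho/T1 27 > Ortho/T2 26 > Neuro/T1 25 > Burn/T1 21 > Burn/T2 19 > Onc/T1 14 > Onc/T2 13 > Neuro/T2 8 > ICU/T2 2.
ICU/T1 (30): +40 — 90 left.
Ortho/T1 (27): +20 — 70 left.
Ortho/T2 (26): +35 — 35 left.
35 remain; put them into Neuro T1 at 25.
Total = 30×40 + 27×20 + 26×35 + 25×35 = 3525.

3525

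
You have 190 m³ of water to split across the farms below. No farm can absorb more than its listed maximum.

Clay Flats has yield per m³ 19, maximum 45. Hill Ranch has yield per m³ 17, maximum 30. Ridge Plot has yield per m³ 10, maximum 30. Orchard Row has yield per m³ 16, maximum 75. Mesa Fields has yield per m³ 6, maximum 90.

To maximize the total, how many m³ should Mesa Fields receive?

10

Highest yield per m³ first: Clay Flats 19 > Hill Ranch 17 > Orchard Row 16 > Ridge Plot 10 > Mesa Fields 6.
Clay Flats takes 45 to reach its cap of 45 ; 145 left.
Give Hill Ranch 30 to hit its cap of 30 ; 115 left.
Give Orchard Row 75 to hit its cap of 75 ; 40 left.
Ridge Plot takes 30 to reach its cap of 30 ; 10 left.
Mesa Fields: +10 (room for 90) → 10. Pool exhausted.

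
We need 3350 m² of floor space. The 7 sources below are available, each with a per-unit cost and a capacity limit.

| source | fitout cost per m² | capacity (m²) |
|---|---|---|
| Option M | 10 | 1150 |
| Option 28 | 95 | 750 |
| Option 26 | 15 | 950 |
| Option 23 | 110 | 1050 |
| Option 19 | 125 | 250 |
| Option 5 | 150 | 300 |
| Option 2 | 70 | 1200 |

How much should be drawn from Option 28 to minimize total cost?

50

Cheapest first:
Take 1150 from Option M at 10 — need 2200 more.
Option 26 (15): use full 950 — 1250 m² to go.
Take 1200 from Option 2 at 70 — need 50 more.
Take 50 from Option 28 at 95 to finish.
Option 23, Option 19, Option 5: unused.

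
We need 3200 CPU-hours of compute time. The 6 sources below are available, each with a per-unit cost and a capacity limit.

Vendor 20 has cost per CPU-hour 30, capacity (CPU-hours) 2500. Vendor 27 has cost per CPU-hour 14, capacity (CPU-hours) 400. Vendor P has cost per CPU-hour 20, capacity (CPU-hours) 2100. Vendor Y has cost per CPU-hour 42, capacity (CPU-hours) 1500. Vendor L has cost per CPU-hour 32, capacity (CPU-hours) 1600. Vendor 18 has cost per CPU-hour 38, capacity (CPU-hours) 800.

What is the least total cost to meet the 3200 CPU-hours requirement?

Use sources in increasing cost order.
Vendor 27 at 14: take all 400 CPU-hours ; 2800 still needed.
Vendor P at 20: take all 2100 CPU-hours ; 700 still needed.
Vendor 20 at 30: take 700 of its 2500 ; requirement met.
Vendor L, Vendor 18, Vendor Y: unused.
Cost = 400×14 + 2100×20 + 700×30 = 68600.

68600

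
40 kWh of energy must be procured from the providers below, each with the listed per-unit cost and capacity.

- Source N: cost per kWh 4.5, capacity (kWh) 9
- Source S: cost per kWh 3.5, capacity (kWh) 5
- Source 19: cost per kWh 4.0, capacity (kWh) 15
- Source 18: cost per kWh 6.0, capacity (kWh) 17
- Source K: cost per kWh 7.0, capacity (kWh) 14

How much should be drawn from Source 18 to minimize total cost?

11

Cheapest first:
Source S at 3.5: take all 5 kWh → 35 still needed.
Source 19 at 4.0: take all 15 kWh → 20 still needed.
Source N (4.5): use full 9 → 11 kWh to go.
Take 11 from Source 18 at 6.0 to finish.
Source K: unused.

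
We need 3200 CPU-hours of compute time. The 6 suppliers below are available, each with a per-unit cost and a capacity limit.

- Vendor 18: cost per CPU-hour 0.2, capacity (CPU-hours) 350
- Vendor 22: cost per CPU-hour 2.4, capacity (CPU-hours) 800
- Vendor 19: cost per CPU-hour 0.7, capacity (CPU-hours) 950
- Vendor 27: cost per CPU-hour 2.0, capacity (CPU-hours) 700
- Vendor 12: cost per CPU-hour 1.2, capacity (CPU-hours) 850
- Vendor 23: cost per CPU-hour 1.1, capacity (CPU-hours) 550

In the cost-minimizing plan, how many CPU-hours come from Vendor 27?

Use suppliers in increasing cost order.
Take 350 from Vendor 18 at 0.2 — need 2850 more.
Take 950 from Vendor 19 at 0.7 — need 1900 more.
Vendor 23 (1.1): use full 550 — 1350 CPU-hours to go.
Take 850 from Vendor 12 at 1.2 — need 500 more.
Vendor 27 (2.0): take the remaining 500 — done.
Vendor 22: unused.

500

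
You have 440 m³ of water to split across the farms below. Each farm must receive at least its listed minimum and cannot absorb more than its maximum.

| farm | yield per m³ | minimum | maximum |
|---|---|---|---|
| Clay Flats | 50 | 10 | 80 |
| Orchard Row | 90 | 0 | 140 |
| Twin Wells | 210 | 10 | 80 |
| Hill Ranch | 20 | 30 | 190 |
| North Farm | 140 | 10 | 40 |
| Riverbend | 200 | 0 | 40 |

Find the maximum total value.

48200

Meeting every minimum uses 10+0+10+30+10+0 = 60 m³, leaving 380.
Order the farms by yield per m³: Twin Wells 210 > Riverbend 200 > North Farm 140 > Orchard Row 90 > Clay Flats 50 > Hill Ranch 20.
Twin Wells takes 70 more to reach its cap of 80 ; 310 left.
Give Riverbend 40 more to hit its cap of 40 ; 270 left.
North Farm takes 30 more to reach its cap of 40 ; 240 left.
Orchard Row: +140 to 140 (cap) ; 100 left.
Give Clay Flats 70 more to hit its cap of 80 ; 30 left.
Hill Ranch has room for 160 more but only 30 remain, so it gets 60.
Total = 50×80 + 90×140 + 210×80 + 20×60 + 140×40 + 200×40 = 48200.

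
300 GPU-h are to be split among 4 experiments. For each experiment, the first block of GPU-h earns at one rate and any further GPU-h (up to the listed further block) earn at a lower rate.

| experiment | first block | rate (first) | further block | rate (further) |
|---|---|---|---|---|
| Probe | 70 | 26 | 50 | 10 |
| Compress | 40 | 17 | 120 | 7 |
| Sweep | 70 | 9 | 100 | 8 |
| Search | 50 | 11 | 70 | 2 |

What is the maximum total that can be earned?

Treat each block as its own option and order by rate: Probe/T1 26 > Compress/T1 17 > Search/T1 11 > Probe/T2 10 > Sweep/T1 9 > Sweep/T2 8 > Compress/T2 7 > Search/T2 2.
Probe T1 at 26: fill all 70 ; 230 left.
Fill Compress T1 block (40 at 17) ; 190 left.
Search/T1 (11): +50 ; 140 left.
Probe/T2 (10): +50 ; 90 left.
Sweep T1 at 9: fill all 70 ; 20 left.
Sweep T2 at 8: only 20 left, fill 20.
Total = 26×70 + 17×40 + 11×50 + 10×50 + 9×70 + 8×20 = 4340.

4340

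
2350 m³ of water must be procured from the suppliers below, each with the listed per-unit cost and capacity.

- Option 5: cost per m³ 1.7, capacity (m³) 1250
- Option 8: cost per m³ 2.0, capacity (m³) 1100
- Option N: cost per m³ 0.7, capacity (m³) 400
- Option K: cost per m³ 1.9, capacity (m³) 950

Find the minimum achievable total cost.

Use suppliers in increasing cost order.
Take 400 from Option N at 0.7 → need 1950 more.
Take 1250 from Option 5 at 1.7 → need 700 more.
Option K (1.9): take the remaining 700 → done.
Option 8: unused.
Cost = 400×0.7 + 1250×1.7 + 700×1.9 = 3735.

3735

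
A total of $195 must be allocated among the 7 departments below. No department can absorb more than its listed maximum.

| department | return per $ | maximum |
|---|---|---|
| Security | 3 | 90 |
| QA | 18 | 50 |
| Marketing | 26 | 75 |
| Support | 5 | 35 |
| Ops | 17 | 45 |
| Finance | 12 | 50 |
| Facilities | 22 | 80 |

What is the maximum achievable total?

4430

Rank by return per $: Marketing 26 > Facilities 22 > QA 18 > Ops 17 > Finance 12 > Support 5 > Security 3.
Marketing: +75 to 75 (cap) ; 120 left.
Give Facilities 80 to hit its cap of 80 ; 40 left.
Only 40 left; QA takes them to reach 40.
Total = 18×40 + 26×75 + 22×80 = 4430.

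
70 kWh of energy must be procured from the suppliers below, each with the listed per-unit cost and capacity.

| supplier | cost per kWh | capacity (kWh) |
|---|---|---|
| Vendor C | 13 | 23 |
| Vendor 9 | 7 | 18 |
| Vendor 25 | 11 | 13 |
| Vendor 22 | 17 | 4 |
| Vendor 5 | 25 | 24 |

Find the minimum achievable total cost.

Fill from the cheapest supplier first.
Take 18 from Vendor 9 at 7 — need 52 more.
Take 13 from Vendor 25 at 11 — need 39 more.
Vendor C (13): use full 23 — 16 kWh to go.
Vendor 22 (17): use full 4 — 12 kWh to go.
Vendor 5 at 25: take 12 of its 24 — requirement met.
Cost = 18×7 + 13×11 + 23×13 + 4×17 + 12×25 = 936.

936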